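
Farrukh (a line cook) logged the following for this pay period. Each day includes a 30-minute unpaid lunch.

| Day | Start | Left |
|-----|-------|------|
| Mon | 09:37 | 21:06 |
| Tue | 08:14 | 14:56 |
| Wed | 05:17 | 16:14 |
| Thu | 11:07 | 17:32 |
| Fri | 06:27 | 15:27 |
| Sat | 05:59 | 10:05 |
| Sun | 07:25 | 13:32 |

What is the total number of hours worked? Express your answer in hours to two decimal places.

Mon: 09:37–21:06 = 11 h 29 min; less 30 min break → 10 h 59 min
Tue: 08:14–14:56 = 6 h 42 min; less 30 min break → 6 h 12 min
Wed: 05:17–16:14 = 10 h 57 min; less 30 min break → 10 h 27 min
Thu: 11:07–17:32 = 6 h 25 min; less 30 min break → 5 h 55 min
Fri: 06:27–15:27 = 9 h 0 min; less 30 min break → 8 h 30 min
Sat: 05:59–10:05 = 4 h 6 min; less 30 min break → 3 h 36 min
Sun: 07:25–13:32 = 6 h 7 min; less 30 min break → 5 h 37 min
Total: 10 h 59 min + 6 h 12 min + 10 h 27 min + 5 h 55 min + 8 h 30 min + 3 h 36 min + 5 h 37 min = 51 h 16 min.

51.27 hours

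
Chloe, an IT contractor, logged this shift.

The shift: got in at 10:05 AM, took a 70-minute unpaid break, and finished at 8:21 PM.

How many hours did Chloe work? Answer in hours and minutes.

9 h 6 min

The shift: 10:05 AM–8:21 PM = 10 h 16 min; less 70 min break → 9 h 6 min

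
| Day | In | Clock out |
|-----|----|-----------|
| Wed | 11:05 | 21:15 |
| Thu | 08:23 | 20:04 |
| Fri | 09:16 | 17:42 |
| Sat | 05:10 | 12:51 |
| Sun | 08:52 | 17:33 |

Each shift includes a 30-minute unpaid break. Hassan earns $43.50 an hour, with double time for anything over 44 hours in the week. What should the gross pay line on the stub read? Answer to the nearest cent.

Wed: 11:05–21:15 = 10 h 10 min; less 30 min break → 9 h 40 min
Thu: 08:23–20:04 = 11 h 41 min; less 30 min break → 11 h 11 min
Fri: 09:16–17:42 = 8 h 26 min; less 30 min break → 7 h 56 min
Sat: 05:10–12:51 = 7 h 41 min; less 30 min break → 7 h 11 min
Sun: 08:52–17:33 = 8 h 41 min; less 30 min break → 8 h 11 min
Total worked: 44 h 9 min = 2649 min.
Regular 44 h 0 min = 2640 min at $43.50/h; overtime 0 h 9 min = 9 min at $87.00/h.
Pay = (2640 × $43.50 + 9 × $87.00) ÷ 60 = $1927.05.

$1927.05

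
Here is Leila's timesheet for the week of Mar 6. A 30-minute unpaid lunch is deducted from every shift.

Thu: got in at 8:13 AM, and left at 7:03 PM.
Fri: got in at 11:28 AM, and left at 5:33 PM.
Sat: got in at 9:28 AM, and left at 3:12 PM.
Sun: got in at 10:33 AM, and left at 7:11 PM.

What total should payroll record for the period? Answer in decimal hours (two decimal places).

29.28 hours

Thu: 8:13 AM–7:03 PM = 10 h 50 min; less 30 min break → 10 h 20 min
Fri: 11:28 AM–5:33 PM = 6 h 5 min; less 30 min break → 5 h 35 min
Sat: 9:28 AM–3:12 PM = 5 h 44 min; less 30 min break → 5 h 14 min
Sun: 10:33 AM–7:11 PM = 8 h 38 min; less 30 min break → 8 h 8 min
Total: 10 h 20 min + 5 h 35 min + 5 h 14 min + 8 h 8 min = 29 h 17 min.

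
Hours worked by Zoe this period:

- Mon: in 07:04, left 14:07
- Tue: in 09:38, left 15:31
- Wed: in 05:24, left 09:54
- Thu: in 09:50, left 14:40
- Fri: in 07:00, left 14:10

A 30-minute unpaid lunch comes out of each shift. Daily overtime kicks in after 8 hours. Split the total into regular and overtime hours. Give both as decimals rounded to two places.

Regular 26.93 hours, overtime 0.00 hours

Mon: 07:04–14:07 = 7 h 3 min; less 30 min break → 6 h 33 min
Tue: 09:38–15:31 = 5 h 53 min; less 30 min break → 5 h 23 min
Wed: 05:24–09:54 = 4 h 30 min; less 30 min break → 4 h 0 min
Thu: 09:50–14:40 = 4 h 50 min; less 30 min break → 4 h 20 min
Fri: 07:00–14:10 = 7 h 10 min; less 30 min break → 6 h 40 min
Mon reg 6 h 33 min / OT 0 h 0 min; Tue reg 5 h 23 min / OT 0 h 0 min; Wed reg 4 h 0 min / OT 0 h 0 min; Thu reg 4 h 20 min / OT 0 h 0 min; Fri reg 6 h 40 min / OT 0 h 0 min.
Totals: regular 26 h 56 min, overtime 0 h 0 min.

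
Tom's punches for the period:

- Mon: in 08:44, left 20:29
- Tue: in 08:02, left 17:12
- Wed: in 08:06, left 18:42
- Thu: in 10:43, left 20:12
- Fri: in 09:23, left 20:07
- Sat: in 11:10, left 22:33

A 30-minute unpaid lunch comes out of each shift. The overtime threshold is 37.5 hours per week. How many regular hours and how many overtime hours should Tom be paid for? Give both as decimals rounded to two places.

Regular 37.50 hours, overtime 22.62 hours

Mon: 08:44–20:29 = 11 h 45 min; less 30 min break → 11 h 15 min
Tue: 08:02–17:12 = 9 h 10 min; less 30 min break → 8 h 40 min
Wed: 08:06–18:42 = 10 h 36 min; less 30 min break → 10 h 6 min
Thu: 10:43–20:12 = 9 h 29 min; less 30 min break → 8 h 59 min
Fri: 09:23–20:07 = 10 h 44 min; less 30 min break → 10 h 14 min
Sat: 11:10–22:33 = 11 h 23 min; less 30 min break → 10 h 53 min
Total worked: 60 h 7 min = 60.12 h.
Threshold 37.5 h → overtime 22 h 37 min, regular 37 h 30 min.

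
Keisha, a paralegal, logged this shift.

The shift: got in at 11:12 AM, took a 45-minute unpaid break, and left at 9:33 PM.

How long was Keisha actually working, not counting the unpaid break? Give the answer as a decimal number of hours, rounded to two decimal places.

The shift: 11:12 AM–9:33 PM = 10 h 21 min; less 45 min break → 9 h 36 min

9.60 hours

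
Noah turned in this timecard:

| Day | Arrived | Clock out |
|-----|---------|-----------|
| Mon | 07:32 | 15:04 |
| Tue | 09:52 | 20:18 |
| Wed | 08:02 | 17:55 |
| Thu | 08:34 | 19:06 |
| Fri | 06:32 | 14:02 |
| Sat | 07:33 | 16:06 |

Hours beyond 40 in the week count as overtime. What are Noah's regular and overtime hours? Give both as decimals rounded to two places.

Mon: 07:32–15:04 = 7 h 32 min
Tue: 09:52–20:18 = 10 h 26 min
Wed: 08:02–17:55 = 9 h 53 min
Thu: 08:34–19:06 = 10 h 32 min
Fri: 06:32–14:02 = 7 h 30 min
Sat: 07:33–16:06 = 8 h 33 min
Total worked: 54 h 26 min = 54.43 h.
Threshold 40 h → overtime 14 h 26 min, regular 40 h 0 min.

Regular 40.00 hours, overtime 14.43 hours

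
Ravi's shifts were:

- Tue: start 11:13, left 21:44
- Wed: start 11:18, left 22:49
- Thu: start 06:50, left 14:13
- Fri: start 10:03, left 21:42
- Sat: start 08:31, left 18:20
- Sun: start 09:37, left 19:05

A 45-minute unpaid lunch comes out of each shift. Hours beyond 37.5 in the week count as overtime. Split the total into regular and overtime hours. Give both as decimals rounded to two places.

Tue: 11:13–21:44 = 10 h 31 min; less 45 min break → 9 h 46 min
Wed: 11:18–22:49 = 11 h 31 min; less 45 min break → 10 h 46 min
Thu: 06:50–14:13 = 7 h 23 min; less 45 min break → 6 h 38 min
Fri: 10:03–21:42 = 11 h 39 min; less 45 min break → 10 h 54 min
Sat: 08:31–18:20 = 9 h 49 min; less 45 min break → 9 h 4 min
Sun: 09:37–19:05 = 9 h 28 min; less 45 min break → 8 h 43 min
Total worked: 55 h 51 min = 55.85 h.
Threshold 37.5 h → overtime 18 h 21 min, regular 37 h 30 min.

Regular 37.50 hours, overtime 18.35 hours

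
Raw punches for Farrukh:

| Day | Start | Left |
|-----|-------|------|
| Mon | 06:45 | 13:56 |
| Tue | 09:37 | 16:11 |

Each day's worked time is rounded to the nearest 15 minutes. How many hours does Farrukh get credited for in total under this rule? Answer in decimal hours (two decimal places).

Mon: 06:45–13:56 = 7 h 11 min → rounds to 7 h 15 min
Tue: 09:37–16:11 = 6 h 34 min → rounds to 6 h 30 min
Total credited: 13 h 45 min.

13.75 hours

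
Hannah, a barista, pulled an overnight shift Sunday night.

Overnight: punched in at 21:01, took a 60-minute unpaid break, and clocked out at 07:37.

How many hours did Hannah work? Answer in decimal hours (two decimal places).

9.60 hours

Overnight: 21:01 → midnight = 2 h 59 min; midnight → 07:37 = 7 h 37 min; span 10 h 36 min; less 60 min break → 9 h 36 min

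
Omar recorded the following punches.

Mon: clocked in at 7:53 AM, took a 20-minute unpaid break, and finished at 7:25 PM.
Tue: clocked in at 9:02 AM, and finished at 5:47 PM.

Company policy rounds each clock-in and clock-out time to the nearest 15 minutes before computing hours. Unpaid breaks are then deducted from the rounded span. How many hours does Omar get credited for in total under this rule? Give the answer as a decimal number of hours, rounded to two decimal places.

19.92 hours

Mon: in 7:53 AM→8:00 AM, out 7:25 PM→7:30 PM; 11 h 30 min − 20 min = 11 h 10 min
Tue: in 9:02 AM→9:00 AM, out 5:47 PM→5:45 PM; 8 h 45 min
Total credited: 19 h 55 min.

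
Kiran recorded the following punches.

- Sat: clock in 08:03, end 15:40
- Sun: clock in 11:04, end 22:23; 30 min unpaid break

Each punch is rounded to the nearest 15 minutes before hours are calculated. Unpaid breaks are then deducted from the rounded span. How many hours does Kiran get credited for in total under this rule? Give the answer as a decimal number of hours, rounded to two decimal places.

Sat: in 08:03→08:00, out 15:40→15:45; 7 h 45 min
Sun: in 11:04→11:00, out 22:23→22:30; 11 h 30 min − 30 min = 11 h 0 min
Total credited: 18 h 45 min.

18.75 hours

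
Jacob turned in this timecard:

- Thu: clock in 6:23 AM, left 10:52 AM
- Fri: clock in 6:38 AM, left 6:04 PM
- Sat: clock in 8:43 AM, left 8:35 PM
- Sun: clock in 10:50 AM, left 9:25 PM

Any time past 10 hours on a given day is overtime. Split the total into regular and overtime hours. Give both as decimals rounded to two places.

Regular 34.48 hours, overtime 3.88 hours

Thu: 6:23 AM–10:52 AM = 4 h 29 min
Fri: 6:38 AM–6:04 PM = 11 h 26 min
Sat: 8:43 AM–8:35 PM = 11 h 52 min
Sun: 10:50 AM–9:25 PM = 10 h 35 min
Thu reg 4 h 29 min / OT 0 h 0 min; Fri reg 10 h 0 min / OT 1 h 26 min; Sat reg 10 h 0 min / OT 1 h 52 min; Sun reg 10 h 0 min / OT 0 h 35 min.
Totals: regular 34 h 29 min, overtime 3 h 53 min.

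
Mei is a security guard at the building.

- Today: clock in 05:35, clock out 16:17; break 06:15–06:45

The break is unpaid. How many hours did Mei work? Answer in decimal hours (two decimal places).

10.20 hours

Today: 05:35–16:17 = 10 h 42 min; less 30 min break → 10 h 12 min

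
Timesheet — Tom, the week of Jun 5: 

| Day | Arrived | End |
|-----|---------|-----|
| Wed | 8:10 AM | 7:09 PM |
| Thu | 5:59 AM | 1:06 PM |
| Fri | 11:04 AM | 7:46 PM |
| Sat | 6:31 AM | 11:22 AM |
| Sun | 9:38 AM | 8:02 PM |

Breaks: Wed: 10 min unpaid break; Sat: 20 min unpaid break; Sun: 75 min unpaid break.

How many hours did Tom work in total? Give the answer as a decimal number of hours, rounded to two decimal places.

40.30 hours

Wed: 8:10 AM–7:09 PM = 10 h 59 min; less 10 min break → 10 h 49 min
Thu: 5:59 AM–1:06 PM = 7 h 7 min
Fri: 11:04 AM–7:46 PM = 8 h 42 min
Sat: 6:31 AM–11:22 AM = 4 h 51 min; less 20 min break → 4 h 31 min
Sun: 9:38 AM–8:02 PM = 10 h 24 min; less 75 min break → 9 h 9 min
Total: 10 h 49 min + 7 h 7 min + 8 h 42 min + 4 h 31 min + 9 h 9 min = 40 h 18 min.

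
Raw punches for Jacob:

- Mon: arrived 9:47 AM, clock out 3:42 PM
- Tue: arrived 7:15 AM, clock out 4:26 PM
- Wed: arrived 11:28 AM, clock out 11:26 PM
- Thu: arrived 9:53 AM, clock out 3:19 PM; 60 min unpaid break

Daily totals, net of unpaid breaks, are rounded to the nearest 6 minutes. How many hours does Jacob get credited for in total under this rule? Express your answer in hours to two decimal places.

31.50 hours

Mon: 9:47 AM–3:42 PM = 5 h 55 min → rounds to 5 h 54 min
Tue: 7:15 AM–4:26 PM = 9 h 11 min → rounds to 9 h 12 min
Wed: 11:28 AM–11:26 PM = 11 h 58 min → rounds to 12 h 0 min
Thu: 9:53 AM–3:19 PM = 5 h 26 min − 60 min = 4 h 26 min → rounds to 4 h 24 min
Total credited: 31 h 30 min.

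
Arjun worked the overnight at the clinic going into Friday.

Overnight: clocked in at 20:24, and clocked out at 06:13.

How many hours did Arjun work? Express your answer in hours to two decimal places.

9.82 hours

Overnight: 20:24 → midnight = 3 h 36 min; midnight → 06:13 = 6 h 13 min; span 9 h 49 min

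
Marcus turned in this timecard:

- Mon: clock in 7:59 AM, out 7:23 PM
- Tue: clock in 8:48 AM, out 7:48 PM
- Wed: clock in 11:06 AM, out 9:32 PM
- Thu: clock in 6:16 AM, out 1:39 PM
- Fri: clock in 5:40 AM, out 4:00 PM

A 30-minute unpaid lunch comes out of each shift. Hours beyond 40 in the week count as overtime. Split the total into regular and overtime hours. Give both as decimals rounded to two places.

Mon: 7:59 AM–7:23 PM = 11 h 24 min; less 30 min break → 10 h 54 min
Tue: 8:48 AM–7:48 PM = 11 h 0 min; less 30 min break → 10 h 30 min
Wed: 11:06 AM–9:32 PM = 10 h 26 min; less 30 min break → 9 h 56 min
Thu: 6:16 AM–1:39 PM = 7 h 23 min; less 30 min break → 6 h 53 min
Fri: 5:40 AM–4:00 PM = 10 h 20 min; less 30 min break → 9 h 50 min
Total worked: 48 h 3 min = 48.05 h.
Threshold 40 h → overtime 8 h 3 min, regular 40 h 0 min.

Regular 40.00 hours, overtime 8.05 hours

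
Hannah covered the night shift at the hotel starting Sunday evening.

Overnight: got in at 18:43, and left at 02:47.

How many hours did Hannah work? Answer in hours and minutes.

Overnight: 18:43 → midnight = 5 h 17 min; midnight → 02:47 = 2 h 47 min; span 8 h 4 min

8 h 4 min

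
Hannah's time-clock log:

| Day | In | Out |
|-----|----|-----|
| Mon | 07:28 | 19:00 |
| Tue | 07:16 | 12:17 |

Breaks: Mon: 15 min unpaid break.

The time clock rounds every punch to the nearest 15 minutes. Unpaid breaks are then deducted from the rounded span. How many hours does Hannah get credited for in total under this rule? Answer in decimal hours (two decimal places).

Mon: in 07:28→07:30, out 19:00→19:00; 11 h 30 min − 15 min = 11 h 15 min
Tue: in 07:16→07:15, out 12:17→12:15; 5 h 0 min
Total credited: 16 h 15 min.

16.25 hours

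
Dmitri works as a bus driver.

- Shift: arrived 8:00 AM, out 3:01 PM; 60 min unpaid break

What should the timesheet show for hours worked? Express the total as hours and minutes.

Shift: 8:00 AM–3:01 PM = 7 h 1 min; less 60 min break → 6 h 1 min

6 h 1 min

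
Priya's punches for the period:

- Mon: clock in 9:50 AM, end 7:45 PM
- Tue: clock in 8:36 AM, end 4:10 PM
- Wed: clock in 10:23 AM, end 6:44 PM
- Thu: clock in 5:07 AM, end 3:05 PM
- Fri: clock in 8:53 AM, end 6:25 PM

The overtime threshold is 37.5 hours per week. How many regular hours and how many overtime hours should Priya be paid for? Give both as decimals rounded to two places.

Mon: 9:50 AM–7:45 PM = 9 h 55 min
Tue: 8:36 AM–4:10 PM = 7 h 34 min
Wed: 10:23 AM–6:44 PM = 8 h 21 min
Thu: 5:07 AM–3:05 PM = 9 h 58 min
Fri: 8:53 AM–6:25 PM = 9 h 32 min
Total worked: 45 h 20 min = 45.33 h.
Threshold 37.5 h → overtime 7 h 50 min, regular 37 h 30 min.

Regular 37.50 hours, overtime 7.83 hours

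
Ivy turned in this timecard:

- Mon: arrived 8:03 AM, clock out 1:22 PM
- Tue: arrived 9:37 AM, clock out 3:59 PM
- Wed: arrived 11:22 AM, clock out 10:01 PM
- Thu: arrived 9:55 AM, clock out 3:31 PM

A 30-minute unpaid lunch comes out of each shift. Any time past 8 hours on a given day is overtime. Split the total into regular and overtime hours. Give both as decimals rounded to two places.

Mon: 8:03 AM–1:22 PM = 5 h 19 min; less 30 min break → 4 h 49 min
Tue: 9:37 AM–3:59 PM = 6 h 22 min; less 30 min break → 5 h 52 min
Wed: 11:22 AM–10:01 PM = 10 h 39 min; less 30 min break → 10 h 9 min
Thu: 9:55 AM–3:31 PM = 5 h 36 min; less 30 min break → 5 h 6 min
Mon reg 4 h 49 min / OT 0 h 0 min; Tue reg 5 h 52 min / OT 0 h 0 min; Wed reg 8 h 0 min / OT 2 h 9 min; Thu reg 5 h 6 min / OT 0 h 0 min.
Totals: regular 23 h 47 min, overtime 2 h 9 min.

Regular 23.78 hours, overtime 2.15 hours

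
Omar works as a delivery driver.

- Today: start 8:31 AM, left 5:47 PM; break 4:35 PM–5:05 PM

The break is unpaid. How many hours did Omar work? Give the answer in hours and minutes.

8 h 46 min

Today: 8:31 AM–5:47 PM = 9 h 16 min; less 30 min break → 8 h 46 min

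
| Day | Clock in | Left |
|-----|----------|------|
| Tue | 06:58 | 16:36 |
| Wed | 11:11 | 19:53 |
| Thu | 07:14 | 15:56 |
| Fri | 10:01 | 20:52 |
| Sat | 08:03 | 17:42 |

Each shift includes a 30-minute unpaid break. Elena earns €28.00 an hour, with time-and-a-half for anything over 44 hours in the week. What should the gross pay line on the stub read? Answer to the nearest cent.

€1275.40

Tue: 06:58–16:36 = 9 h 38 min; less 30 min break → 9 h 8 min
Wed: 11:11–19:53 = 8 h 42 min; less 30 min break → 8 h 12 min
Thu: 07:14–15:56 = 8 h 42 min; less 30 min break → 8 h 12 min
Fri: 10:01–20:52 = 10 h 51 min; less 30 min break → 10 h 21 min
Sat: 08:03–17:42 = 9 h 39 min; less 30 min break → 9 h 9 min
Total worked: 45 h 2 min = 2702 min.
Regular 44 h 0 min = 2640 min at €28.00/h; overtime 1 h 2 min = 62 min at €42.00/h.
Pay = (2640 × €28.00 + 62 × €42.00) ÷ 60 = €1275.40.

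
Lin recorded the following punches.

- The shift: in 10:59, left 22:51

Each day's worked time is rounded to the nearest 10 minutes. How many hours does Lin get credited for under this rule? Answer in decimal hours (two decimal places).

11.83 hours

The shift: 10:59–22:51 = 11 h 52 min → rounds to 11 h 50 min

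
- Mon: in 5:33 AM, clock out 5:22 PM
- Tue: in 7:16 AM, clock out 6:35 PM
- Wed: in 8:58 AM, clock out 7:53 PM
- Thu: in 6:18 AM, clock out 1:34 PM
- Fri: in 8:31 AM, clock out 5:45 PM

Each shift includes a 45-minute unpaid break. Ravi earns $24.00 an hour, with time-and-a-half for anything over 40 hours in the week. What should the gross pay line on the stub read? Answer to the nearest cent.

$1204.80

Mon: 5:33 AM–5:22 PM = 11 h 49 min; less 45 min break → 11 h 4 min
Tue: 7:16 AM–6:35 PM = 11 h 19 min; less 45 min break → 10 h 34 min
Wed: 8:58 AM–7:53 PM = 10 h 55 min; less 45 min break → 10 h 10 min
Thu: 6:18 AM–1:34 PM = 7 h 16 min; less 45 min break → 6 h 31 min
Fri: 8:31 AM–5:45 PM = 9 h 14 min; less 45 min break → 8 h 29 min
Total worked: 46 h 48 min = 2808 min.
Regular 40 h 0 min = 2400 min at $24.00/h; overtime 6 h 48 min = 408 min at $36.00/h.
Pay = (2400 × $24.00 + 408 × $36.00) ÷ 60 = $1204.80.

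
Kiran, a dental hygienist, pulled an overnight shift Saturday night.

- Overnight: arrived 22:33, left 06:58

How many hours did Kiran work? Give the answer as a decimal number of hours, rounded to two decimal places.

8.42 hours

Overnight: 22:33 → midnight = 1 h 27 min; midnight → 06:58 = 6 h 58 min; span 8 h 25 min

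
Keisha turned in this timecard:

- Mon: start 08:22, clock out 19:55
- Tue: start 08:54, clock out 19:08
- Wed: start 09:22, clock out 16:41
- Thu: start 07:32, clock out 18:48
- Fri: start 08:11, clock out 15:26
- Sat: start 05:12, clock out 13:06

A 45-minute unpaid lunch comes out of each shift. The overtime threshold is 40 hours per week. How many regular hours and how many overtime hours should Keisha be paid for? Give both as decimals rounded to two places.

Mon: 08:22–19:55 = 11 h 33 min; less 45 min break → 10 h 48 min
Tue: 08:54–19:08 = 10 h 14 min; less 45 min break → 9 h 29 min
Wed: 09:22–16:41 = 7 h 19 min; less 45 min break → 6 h 34 min
Thu: 07:32–18:48 = 11 h 16 min; less 45 min break → 10 h 31 min
Fri: 08:11–15:26 = 7 h 15 min; less 45 min break → 6 h 30 min
Sat: 05:12–13:06 = 7 h 54 min; less 45 min break → 7 h 9 min
Total worked: 51 h 1 min = 51.02 h.
Threshold 40 h → overtime 11 h 1 min, regular 40 h 0 min.

Regular 40.00 hours, overtime 11.02 hours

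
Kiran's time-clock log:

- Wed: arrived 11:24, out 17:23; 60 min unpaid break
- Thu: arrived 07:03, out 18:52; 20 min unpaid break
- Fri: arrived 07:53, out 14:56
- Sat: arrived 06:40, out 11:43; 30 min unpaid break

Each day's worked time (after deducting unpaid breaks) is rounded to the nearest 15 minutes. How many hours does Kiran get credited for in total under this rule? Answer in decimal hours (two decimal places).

Wed: 11:24–17:23 = 5 h 59 min − 60 min = 4 h 59 min → rounds to 5 h 0 min
Thu: 07:03–18:52 = 11 h 49 min − 20 min = 11 h 29 min → rounds to 11 h 30 min
Fri: 07:53–14:56 = 7 h 3 min → rounds to 7 h 0 min
Sat: 06:40–11:43 = 5 h 3 min − 30 min = 4 h 33 min → rounds to 4 h 30 min
Total credited: 28 h 0 min.

28.00 hours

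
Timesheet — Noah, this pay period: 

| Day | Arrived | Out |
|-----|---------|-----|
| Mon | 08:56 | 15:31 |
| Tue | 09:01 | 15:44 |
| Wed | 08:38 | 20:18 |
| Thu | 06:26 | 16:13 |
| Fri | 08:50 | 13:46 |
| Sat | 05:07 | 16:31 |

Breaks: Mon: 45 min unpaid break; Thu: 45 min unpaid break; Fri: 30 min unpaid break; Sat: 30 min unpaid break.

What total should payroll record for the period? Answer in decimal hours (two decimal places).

48.58 hours

Mon: 08:56–15:31 = 6 h 35 min; less 45 min break → 5 h 50 min
Tue: 09:01–15:44 = 6 h 43 min
Wed: 08:38–20:18 = 11 h 40 min
Thu: 06:26–16:13 = 9 h 47 min; less 45 min break → 9 h 2 min
Fri: 08:50–13:46 = 4 h 56 min; less 30 min break → 4 h 26 min
Sat: 05:07–16:31 = 11 h 24 min; less 30 min break → 10 h 54 min
Total: 5 h 50 min + 6 h 43 min + 11 h 40 min + 9 h 2 min + 4 h 26 min + 10 h 54 min = 48 h 35 min.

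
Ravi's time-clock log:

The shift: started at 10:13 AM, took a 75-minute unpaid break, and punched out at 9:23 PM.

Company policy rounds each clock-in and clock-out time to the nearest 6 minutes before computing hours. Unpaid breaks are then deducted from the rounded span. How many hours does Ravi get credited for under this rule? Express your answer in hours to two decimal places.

9.95 hours

The shift: in 10:13 AM→10:12 AM, out 9:23 PM→9:24 PM; 11 h 12 min − 75 min = 9 h 57 min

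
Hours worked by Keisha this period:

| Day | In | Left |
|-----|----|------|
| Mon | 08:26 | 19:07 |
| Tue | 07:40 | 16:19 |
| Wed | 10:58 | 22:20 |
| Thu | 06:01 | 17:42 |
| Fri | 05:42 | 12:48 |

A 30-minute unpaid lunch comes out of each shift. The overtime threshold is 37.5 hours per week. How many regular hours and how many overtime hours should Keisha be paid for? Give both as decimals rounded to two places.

Regular 37.50 hours, overtime 9.48 hours

Mon: 08:26–19:07 = 10 h 41 min; less 30 min break → 10 h 11 min
Tue: 07:40–16:19 = 8 h 39 min; less 30 min break → 8 h 9 min
Wed: 10:58–22:20 = 11 h 22 min; less 30 min break → 10 h 52 min
Thu: 06:01–17:42 = 11 h 41 min; less 30 min break → 11 h 11 min
Fri: 05:42–12:48 = 7 h 6 min; less 30 min break → 6 h 36 min
Total worked: 46 h 59 min = 46.98 h.
Threshold 37.5 h → overtime 9 h 29 min, regular 37 h 30 min.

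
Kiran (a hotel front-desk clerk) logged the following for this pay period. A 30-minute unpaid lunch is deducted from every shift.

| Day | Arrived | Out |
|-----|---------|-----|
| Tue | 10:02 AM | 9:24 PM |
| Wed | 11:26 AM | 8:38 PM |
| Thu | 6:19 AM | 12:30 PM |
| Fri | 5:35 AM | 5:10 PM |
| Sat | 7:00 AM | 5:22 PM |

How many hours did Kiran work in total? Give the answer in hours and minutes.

Tue: 10:02 AM–9:24 PM = 11 h 22 min; less 30 min break → 10 h 52 min
Wed: 11:26 AM–8:38 PM = 9 h 12 min; less 30 min break → 8 h 42 min
Thu: 6:19 AM–12:30 PM = 6 h 11 min; less 30 min break → 5 h 41 min
Fri: 5:35 AM–5:10 PM = 11 h 35 min; less 30 min break → 11 h 5 min
Sat: 7:00 AM–5:22 PM = 10 h 22 min; less 30 min break → 9 h 52 min
Total: 10 h 52 min + 8 h 42 min + 5 h 41 min + 11 h 5 min + 9 h 52 min = 46 h 12 min.

46 h 12 min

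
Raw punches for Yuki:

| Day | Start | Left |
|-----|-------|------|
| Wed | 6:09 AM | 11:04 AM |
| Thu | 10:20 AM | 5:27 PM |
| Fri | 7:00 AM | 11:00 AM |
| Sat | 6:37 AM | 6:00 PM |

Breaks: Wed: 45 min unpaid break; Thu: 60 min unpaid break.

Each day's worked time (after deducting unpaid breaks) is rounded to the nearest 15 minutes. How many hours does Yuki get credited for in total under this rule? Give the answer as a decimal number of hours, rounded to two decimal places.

25.75 hours

Wed: 6:09 AM–11:04 AM = 4 h 55 min − 45 min = 4 h 10 min → rounds to 4 h 15 min
Thu: 10:20 AM–5:27 PM = 7 h 7 min − 60 min = 6 h 7 min → rounds to 6 h 0 min
Fri: 7:00 AM–11:00 AM = 4 h 0 min → rounds to 4 h 0 min
Sat: 6:37 AM–6:00 PM = 11 h 23 min → rounds to 11 h 30 min
Total credited: 25 h 45 min.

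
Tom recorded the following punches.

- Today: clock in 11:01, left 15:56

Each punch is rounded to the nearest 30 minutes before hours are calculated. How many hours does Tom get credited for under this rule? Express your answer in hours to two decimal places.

Today: in 11:01→11:00, out 15:56→16:00; 5 h 0 min

5.00 hours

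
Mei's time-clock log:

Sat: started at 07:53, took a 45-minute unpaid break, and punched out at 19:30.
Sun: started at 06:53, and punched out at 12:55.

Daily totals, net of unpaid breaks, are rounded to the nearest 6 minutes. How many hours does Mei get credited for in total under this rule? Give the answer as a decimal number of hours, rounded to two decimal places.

16.90 hours

Sat: 07:53–19:30 = 11 h 37 min − 45 min = 10 h 52 min → rounds to 10 h 54 min
Sun: 06:53–12:55 = 6 h 2 min → rounds to 6 h 0 min
Total credited: 16 h 54 min.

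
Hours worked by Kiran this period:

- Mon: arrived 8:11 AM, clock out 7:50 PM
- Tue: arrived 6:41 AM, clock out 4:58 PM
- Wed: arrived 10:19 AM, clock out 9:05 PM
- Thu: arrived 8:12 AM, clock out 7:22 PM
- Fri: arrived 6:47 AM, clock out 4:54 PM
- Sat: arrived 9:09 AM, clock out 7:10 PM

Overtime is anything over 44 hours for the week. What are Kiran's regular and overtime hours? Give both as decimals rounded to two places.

Regular 44.00 hours, overtime 20.00 hours

Mon: 8:11 AM–7:50 PM = 11 h 39 min
Tue: 6:41 AM–4:58 PM = 10 h 17 min
Wed: 10:19 AM–9:05 PM = 10 h 46 min
Thu: 8:12 AM–7:22 PM = 11 h 10 min
Fri: 6:47 AM–4:54 PM = 10 h 7 min
Sat: 9:09 AM–7:10 PM = 10 h 1 min
Total worked: 64 h 0 min = 64.00 h.
Threshold 44 h → overtime 20 h 0 min, regular 44 h 0 min.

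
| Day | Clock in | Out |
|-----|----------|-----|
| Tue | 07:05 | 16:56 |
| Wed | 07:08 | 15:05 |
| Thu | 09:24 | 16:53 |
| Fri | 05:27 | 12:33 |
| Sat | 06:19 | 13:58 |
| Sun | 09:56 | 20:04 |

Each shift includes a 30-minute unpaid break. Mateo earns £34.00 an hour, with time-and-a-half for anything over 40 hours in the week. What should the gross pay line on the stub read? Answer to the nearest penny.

£1725.50

Tue: 07:05–16:56 = 9 h 51 min; less 30 min break → 9 h 21 min
Wed: 07:08–15:05 = 7 h 57 min; less 30 min break → 7 h 27 min
Thu: 09:24–16:53 = 7 h 29 min; less 30 min break → 6 h 59 min
Fri: 05:27–12:33 = 7 h 6 min; less 30 min break → 6 h 36 min
Sat: 06:19–13:58 = 7 h 39 min; less 30 min break → 7 h 9 min
Sun: 09:56–20:04 = 10 h 8 min; less 30 min break → 9 h 38 min
Total worked: 47 h 10 min = 2830 min.
Regular 40 h 0 min = 2400 min at £34.00/h; overtime 7 h 10 min = 430 min at £51.00/h.
Pay = (2400 × £34.00 + 430 × £51.00) ÷ 60 = £1725.50.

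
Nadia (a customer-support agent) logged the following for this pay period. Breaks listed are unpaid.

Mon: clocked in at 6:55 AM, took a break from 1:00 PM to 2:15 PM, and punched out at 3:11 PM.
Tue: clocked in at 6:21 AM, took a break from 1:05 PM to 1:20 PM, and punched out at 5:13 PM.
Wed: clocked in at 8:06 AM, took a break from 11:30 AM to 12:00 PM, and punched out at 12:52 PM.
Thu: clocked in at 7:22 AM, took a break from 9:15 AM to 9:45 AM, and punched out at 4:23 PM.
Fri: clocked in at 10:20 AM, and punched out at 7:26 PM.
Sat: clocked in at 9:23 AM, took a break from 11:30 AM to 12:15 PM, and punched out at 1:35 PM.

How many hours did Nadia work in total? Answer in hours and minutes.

42 h 58 min

Mon: 6:55 AM–3:11 PM = 8 h 16 min; less 75 min break → 7 h 1 min
Tue: 6:21 AM–5:13 PM = 10 h 52 min; less 15 min break → 10 h 37 min
Wed: 8:06 AM–12:52 PM = 4 h 46 min; less 30 min break → 4 h 16 min
Thu: 7:22 AM–4:23 PM = 9 h 1 min; less 30 min break → 8 h 31 min
Fri: 10:20 AM–7:26 PM = 9 h 6 min
Sat: 9:23 AM–1:35 PM = 4 h 12 min; less 45 min break → 3 h 27 min
Total: 7 h 1 min + 10 h 37 min + 4 h 16 min + 8 h 31 min + 9 h 6 min + 3 h 27 min = 42 h 58 min.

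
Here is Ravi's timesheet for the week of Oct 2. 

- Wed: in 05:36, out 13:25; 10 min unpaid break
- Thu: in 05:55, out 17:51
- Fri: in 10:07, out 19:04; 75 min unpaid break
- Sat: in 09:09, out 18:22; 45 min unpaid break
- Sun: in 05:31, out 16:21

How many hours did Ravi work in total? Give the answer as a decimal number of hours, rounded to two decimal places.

Wed: 05:36–13:25 = 7 h 49 min; less 10 min break → 7 h 39 min
Thu: 05:55–17:51 = 11 h 56 min
Fri: 10:07–19:04 = 8 h 57 min; less 75 min break → 7 h 42 min
Sat: 09:09–18:22 = 9 h 13 min; less 45 min break → 8 h 28 min
Sun: 05:31–16:21 = 10 h 50 min
Total: 7 h 39 min + 11 h 56 min + 7 h 42 min + 8 h 28 min + 10 h 50 min = 46 h 35 min.

46.58 hours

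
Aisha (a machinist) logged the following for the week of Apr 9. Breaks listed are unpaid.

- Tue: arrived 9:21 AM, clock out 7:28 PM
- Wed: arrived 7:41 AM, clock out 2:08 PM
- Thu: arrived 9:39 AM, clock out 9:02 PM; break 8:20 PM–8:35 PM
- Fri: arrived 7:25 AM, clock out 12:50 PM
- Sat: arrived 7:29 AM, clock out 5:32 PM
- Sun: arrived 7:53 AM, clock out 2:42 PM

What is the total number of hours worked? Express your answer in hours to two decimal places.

49.98 hours

Tue: 9:21 AM–7:28 PM = 10 h 7 min
Wed: 7:41 AM–2:08 PM = 6 h 27 min
Thu: 9:39 AM–9:02 PM = 11 h 23 min; less 15 min break → 11 h 8 min
Fri: 7:25 AM–12:50 PM = 5 h 25 min
Sat: 7:29 AM–5:32 PM = 10 h 3 min
Sun: 7:53 AM–2:42 PM = 6 h 49 min
Total: 10 h 7 min + 6 h 27 min + 11 h 8 min + 5 h 25 min + 10 h 3 min + 6 h 49 min = 49 h 59 min.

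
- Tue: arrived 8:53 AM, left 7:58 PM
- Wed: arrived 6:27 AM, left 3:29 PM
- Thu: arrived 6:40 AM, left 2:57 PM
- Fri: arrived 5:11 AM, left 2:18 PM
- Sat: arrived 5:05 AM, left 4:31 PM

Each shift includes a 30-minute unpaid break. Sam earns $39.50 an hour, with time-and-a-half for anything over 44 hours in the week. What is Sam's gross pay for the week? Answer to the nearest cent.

Tue: 8:53 AM–7:58 PM = 11 h 5 min; less 30 min break → 10 h 35 min
Wed: 6:27 AM–3:29 PM = 9 h 2 min; less 30 min break → 8 h 32 min
Thu: 6:40 AM–2:57 PM = 8 h 17 min; less 30 min break → 7 h 47 min
Fri: 5:11 AM–2:18 PM = 9 h 7 min; less 30 min break → 8 h 37 min
Sat: 5:05 AM–4:31 PM = 11 h 26 min; less 30 min break → 10 h 56 min
Total worked: 46 h 27 min = 2787 min.
Regular 44 h 0 min = 2640 min at $39.50/h; overtime 2 h 27 min = 147 min at $59.25/h.
Pay = (2640 × $39.50 + 147 × $59.25) ÷ 60 = $1883.16.

$1883.16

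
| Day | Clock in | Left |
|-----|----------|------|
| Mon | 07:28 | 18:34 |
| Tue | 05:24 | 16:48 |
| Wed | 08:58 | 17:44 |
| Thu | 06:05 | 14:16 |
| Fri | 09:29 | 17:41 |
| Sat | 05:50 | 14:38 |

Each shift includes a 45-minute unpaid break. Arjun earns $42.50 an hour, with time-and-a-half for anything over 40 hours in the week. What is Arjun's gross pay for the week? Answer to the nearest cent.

$2461.81

Mon: 07:28–18:34 = 11 h 6 min; less 45 min break → 10 h 21 min
Tue: 05:24–16:48 = 11 h 24 min; less 45 min break → 10 h 39 min
Wed: 08:58–17:44 = 8 h 46 min; less 45 min break → 8 h 1 min
Thu: 06:05–14:16 = 8 h 11 min; less 45 min break → 7 h 26 min
Fri: 09:29–17:41 = 8 h 12 min; less 45 min break → 7 h 27 min
Sat: 05:50–14:38 = 8 h 48 min; less 45 min break → 8 h 3 min
Total worked: 51 h 57 min = 3117 min.
Regular 40 h 0 min = 2400 min at $42.50/h; overtime 11 h 57 min = 717 min at $63.75/h.
Pay = (2400 × $42.50 + 717 × $63.75) ÷ 60 = $2461.81.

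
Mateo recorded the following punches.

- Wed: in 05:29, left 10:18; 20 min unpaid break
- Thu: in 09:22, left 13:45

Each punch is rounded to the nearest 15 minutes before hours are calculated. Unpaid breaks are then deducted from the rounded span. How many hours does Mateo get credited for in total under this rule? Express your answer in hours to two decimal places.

8.92 hours

Wed: in 05:29→05:30, out 10:18→10:15; 4 h 45 min − 20 min = 4 h 25 min
Thu: in 09:22→09:15, out 13:45→13:45; 4 h 30 min
Total credited: 8 h 55 min.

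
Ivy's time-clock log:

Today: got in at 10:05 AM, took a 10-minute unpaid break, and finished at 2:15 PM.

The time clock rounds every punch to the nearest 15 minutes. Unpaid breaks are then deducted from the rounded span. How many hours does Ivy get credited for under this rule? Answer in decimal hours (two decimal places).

4.08 hours

Today: in 10:05 AM→10:00 AM, out 2:15 PM→2:15 PM; 4 h 15 min − 10 min = 4 h 5 min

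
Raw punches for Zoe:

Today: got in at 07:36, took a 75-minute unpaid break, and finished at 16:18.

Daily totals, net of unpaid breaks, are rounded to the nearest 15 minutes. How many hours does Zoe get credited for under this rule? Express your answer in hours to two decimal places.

7.50 hours

Today: 07:36–16:18 = 8 h 42 min − 75 min = 7 h 27 min → rounds to 7 h 30 min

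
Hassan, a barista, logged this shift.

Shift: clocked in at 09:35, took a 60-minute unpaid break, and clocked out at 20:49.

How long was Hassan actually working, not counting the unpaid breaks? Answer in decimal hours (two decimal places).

Shift: 09:35–20:49 = 11 h 14 min; less 60 min break → 10 h 14 min

10.23 hours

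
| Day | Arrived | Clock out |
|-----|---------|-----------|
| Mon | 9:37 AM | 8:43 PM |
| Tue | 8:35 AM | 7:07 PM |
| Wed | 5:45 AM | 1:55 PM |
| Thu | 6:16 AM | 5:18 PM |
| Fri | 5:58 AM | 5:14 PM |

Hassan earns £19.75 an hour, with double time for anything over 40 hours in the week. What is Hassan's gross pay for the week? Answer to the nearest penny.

£1267.95

Mon: 9:37 AM–8:43 PM = 11 h 6 min
Tue: 8:35 AM–7:07 PM = 10 h 32 min
Wed: 5:45 AM–1:55 PM = 8 h 10 min
Thu: 6:16 AM–5:18 PM = 11 h 2 min
Fri: 5:58 AM–5:14 PM = 11 h 16 min
Total worked: 52 h 6 min = 3126 min.
Regular 40 h 0 min = 2400 min at £19.75/h; overtime 12 h 6 min = 726 min at £39.50/h.
Pay = (2400 × £19.75 + 726 × £39.50) ÷ 60 = £1267.95.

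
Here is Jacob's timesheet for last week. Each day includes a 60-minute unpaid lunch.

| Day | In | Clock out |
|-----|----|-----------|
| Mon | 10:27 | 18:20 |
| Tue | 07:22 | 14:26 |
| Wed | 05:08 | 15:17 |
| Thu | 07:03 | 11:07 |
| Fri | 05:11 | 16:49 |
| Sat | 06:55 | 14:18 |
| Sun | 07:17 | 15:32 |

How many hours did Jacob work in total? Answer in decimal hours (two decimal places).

49.43 hours

Mon: 10:27–18:20 = 7 h 53 min; less 60 min break → 6 h 53 min
Tue: 07:22–14:26 = 7 h 4 min; less 60 min break → 6 h 4 min
Wed: 05:08–15:17 = 10 h 9 min; less 60 min break → 9 h 9 min
Thu: 07:03–11:07 = 4 h 4 min; less 60 min break → 3 h 4 min
Fri: 05:11–16:49 = 11 h 38 min; less 60 min break → 10 h 38 min
Sat: 06:55–14:18 = 7 h 23 min; less 60 min break → 6 h 23 min
Sun: 07:17–15:32 = 8 h 15 min; less 60 min break → 7 h 15 min
Total: 6 h 53 min + 6 h 4 min + 9 h 9 min + 3 h 4 min + 10 h 38 min + 6 h 23 min + 7 h 15 min = 49 h 26 min.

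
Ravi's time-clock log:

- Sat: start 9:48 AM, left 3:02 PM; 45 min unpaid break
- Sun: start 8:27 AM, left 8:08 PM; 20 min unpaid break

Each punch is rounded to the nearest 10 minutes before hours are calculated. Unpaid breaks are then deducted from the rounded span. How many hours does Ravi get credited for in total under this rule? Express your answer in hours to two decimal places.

Sat: in 9:48 AM→9:50 AM, out 3:02 PM→3:00 PM; 5 h 10 min − 45 min = 4 h 25 min
Sun: in 8:27 AM→8:30 AM, out 8:08 PM→8:10 PM; 11 h 40 min − 20 min = 11 h 20 min
Total credited: 15 h 45 min.

15.75 hours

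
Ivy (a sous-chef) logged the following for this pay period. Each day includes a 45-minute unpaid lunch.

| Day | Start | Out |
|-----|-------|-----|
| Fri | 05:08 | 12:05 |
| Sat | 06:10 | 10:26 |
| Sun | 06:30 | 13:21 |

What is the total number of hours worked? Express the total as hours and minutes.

Fri: 05:08–12:05 = 6 h 57 min; less 45 min break → 6 h 12 min
Sat: 06:10–10:26 = 4 h 16 min; less 45 min break → 3 h 31 min
Sun: 06:30–13:21 = 6 h 51 min; less 45 min break → 6 h 6 min
Total: 6 h 12 min + 3 h 31 min + 6 h 6 min = 15 h 49 min.

15 h 49 min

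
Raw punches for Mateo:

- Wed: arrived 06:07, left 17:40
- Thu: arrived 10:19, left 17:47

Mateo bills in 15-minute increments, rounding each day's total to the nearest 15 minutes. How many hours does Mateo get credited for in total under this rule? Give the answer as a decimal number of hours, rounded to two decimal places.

Wed: 06:07–17:40 = 11 h 33 min → rounds to 11 h 30 min
Thu: 10:19–17:47 = 7 h 28 min → rounds to 7 h 30 min
Total credited: 19 h 0 min.

19.00 hours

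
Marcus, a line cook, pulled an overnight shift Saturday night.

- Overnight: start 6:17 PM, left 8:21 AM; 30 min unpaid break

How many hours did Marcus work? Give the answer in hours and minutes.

13 h 34 min

Overnight: 6:17 PM → midnight = 5 h 43 min; midnight → 8:21 AM = 8 h 21 min; span 14 h 4 min; less 30 min break → 13 h 34 min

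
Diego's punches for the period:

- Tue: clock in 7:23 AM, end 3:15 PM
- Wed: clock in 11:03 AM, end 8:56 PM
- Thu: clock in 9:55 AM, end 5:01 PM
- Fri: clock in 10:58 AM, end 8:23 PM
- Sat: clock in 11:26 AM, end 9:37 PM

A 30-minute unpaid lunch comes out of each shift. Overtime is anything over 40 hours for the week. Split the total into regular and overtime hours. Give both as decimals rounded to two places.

Regular 40.00 hours, overtime 1.95 hours

Tue: 7:23 AM–3:15 PM = 7 h 52 min; less 30 min break → 7 h 22 min
Wed: 11:03 AM–8:56 PM = 9 h 53 min; less 30 min break → 9 h 23 min
Thu: 9:55 AM–5:01 PM = 7 h 6 min; less 30 min break → 6 h 36 min
Fri: 10:58 AM–8:23 PM = 9 h 25 min; less 30 min break → 8 h 55 min
Sat: 11:26 AM–9:37 PM = 10 h 11 min; less 30 min break → 9 h 41 min
Total worked: 41 h 57 min = 41.95 h.
Threshold 40 h → overtime 1 h 57 min, regular 40 h 0 min.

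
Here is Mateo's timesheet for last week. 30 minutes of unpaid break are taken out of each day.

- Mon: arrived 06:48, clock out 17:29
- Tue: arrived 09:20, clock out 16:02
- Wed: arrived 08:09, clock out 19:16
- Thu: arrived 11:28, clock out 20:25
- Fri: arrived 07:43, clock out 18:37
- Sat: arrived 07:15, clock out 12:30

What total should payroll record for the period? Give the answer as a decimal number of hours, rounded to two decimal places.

50.60 hours

Mon: 06:48–17:29 = 10 h 41 min; less 30 min break → 10 h 11 min
Tue: 09:20–16:02 = 6 h 42 min; less 30 min break → 6 h 12 min
Wed: 08:09–19:16 = 11 h 7 min; less 30 min break → 10 h 37 min
Thu: 11:28–20:25 = 8 h 57 min; less 30 min break → 8 h 27 min
Fri: 07:43–18:37 = 10 h 54 min; less 30 min break → 10 h 24 min
Sat: 07:15–12:30 = 5 h 15 min; less 30 min break → 4 h 45 min
Total: 10 h 11 min + 6 h 12 min + 10 h 37 min + 8 h 27 min + 10 h 24 min + 4 h 45 min = 50 h 36 min.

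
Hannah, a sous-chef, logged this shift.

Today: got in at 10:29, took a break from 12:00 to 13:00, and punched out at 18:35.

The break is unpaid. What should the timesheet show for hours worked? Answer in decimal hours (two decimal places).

7.10 hours

Today: 10:29–18:35 = 8 h 6 min; less 60 min break → 7 h 6 min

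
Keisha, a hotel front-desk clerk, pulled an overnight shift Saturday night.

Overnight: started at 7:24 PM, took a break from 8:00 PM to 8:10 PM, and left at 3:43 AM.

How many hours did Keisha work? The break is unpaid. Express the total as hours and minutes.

8 h 9 min

Overnight: 7:24 PM → midnight = 4 h 36 min; midnight → 3:43 AM = 3 h 43 min; span 8 h 19 min; less 10 min break → 8 h 9 min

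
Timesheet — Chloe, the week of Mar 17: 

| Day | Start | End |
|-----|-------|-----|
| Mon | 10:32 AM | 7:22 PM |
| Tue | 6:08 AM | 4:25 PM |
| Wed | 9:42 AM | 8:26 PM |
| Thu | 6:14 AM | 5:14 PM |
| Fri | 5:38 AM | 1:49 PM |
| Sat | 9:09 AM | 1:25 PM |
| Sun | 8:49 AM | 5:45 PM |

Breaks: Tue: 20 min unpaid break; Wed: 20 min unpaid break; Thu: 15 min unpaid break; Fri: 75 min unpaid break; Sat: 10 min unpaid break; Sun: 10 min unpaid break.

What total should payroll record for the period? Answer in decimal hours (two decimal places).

59.73 hours

Mon: 10:32 AM–7:22 PM = 8 h 50 min
Tue: 6:08 AM–4:25 PM = 10 h 17 min; less 20 min break → 9 h 57 min
Wed: 9:42 AM–8:26 PM = 10 h 44 min; less 20 min break → 10 h 24 min
Thu: 6:14 AM–5:14 PM = 11 h 0 min; less 15 min break → 10 h 45 min
Fri: 5:38 AM–1:49 PM = 8 h 11 min; less 75 min break → 6 h 56 min
Sat: 9:09 AM–1:25 PM = 4 h 16 min; less 10 min break → 4 h 6 min
Sun: 8:49 AM–5:45 PM = 8 h 56 min; less 10 min break → 8 h 46 min
Total: 8 h 50 min + 9 h 57 min + 10 h 24 min + 10 h 45 min + 6 h 56 min + 4 h 6 min + 8 h 46 min = 59 h 44 min.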